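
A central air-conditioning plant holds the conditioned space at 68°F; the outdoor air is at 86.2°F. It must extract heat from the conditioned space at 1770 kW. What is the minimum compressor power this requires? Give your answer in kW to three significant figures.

In absolute terms T_C = 293.15 K and T_H = 303.26 K, so ΔT = 10.11 K.
COP_Carnot = T_C/ΔT = 293.15/10.11 = 28.99.
Ẇ_min = Q̇/COP_Carnot = 1770/28.99 = 61.05 kW.

61.0 kW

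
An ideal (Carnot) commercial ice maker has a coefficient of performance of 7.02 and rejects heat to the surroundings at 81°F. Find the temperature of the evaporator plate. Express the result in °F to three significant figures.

13.6 °F

For a Carnot refrigerator COP_R = T_C/(T_H − T_C), so T_C = COP·T_H/(1 + COP).
With T_H = 300.37 K, T_C = 7.02 × 300.37/8.020 = 262.92 K.
Converting, 262.92 K = 13.58°F.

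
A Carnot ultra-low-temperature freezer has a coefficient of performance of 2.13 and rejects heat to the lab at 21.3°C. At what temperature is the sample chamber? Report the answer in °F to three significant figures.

-99.0 °F

For a Carnot refrigerator COP_R = T_C/(T_H − T_C), so T_C = COP·T_H/(1 + COP).
With T_H = 294.45 K, T_C = 2.13 × 294.45/3.130 = 200.38 K.
Converting, 200.38 K = -98.99°F.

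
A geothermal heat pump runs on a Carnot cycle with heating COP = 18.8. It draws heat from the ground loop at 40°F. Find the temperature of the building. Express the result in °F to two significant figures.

COP_HP = T_H/(T_H − T_C) rearranges to T_H = COP·T_C/(COP − 1).
With T_C = 277.59 K, T_H = 18.8 × 277.59/17.80 = 293.19 K.
Converting, 293.19 K = 68.07°F.

68 °F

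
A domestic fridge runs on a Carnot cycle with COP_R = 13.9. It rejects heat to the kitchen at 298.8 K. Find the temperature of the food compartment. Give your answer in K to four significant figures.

278.7 K

For a Carnot refrigerator COP_R = T_C/(T_H − T_C), so T_C = COP·T_H/(1 + COP).
With T_H = 298.80 K, T_C = 13.9 × 298.80/14.90 = 278.75 K.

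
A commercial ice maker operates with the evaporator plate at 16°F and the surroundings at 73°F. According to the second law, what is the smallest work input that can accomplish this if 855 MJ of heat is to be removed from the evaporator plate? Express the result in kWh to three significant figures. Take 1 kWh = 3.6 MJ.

28.5 kWh

In absolute terms T_C = 264.26 K and T_H = 295.93 K, so ΔT = 31.67 K.
The reversible limit is COP_R = T_C/ΔT = 8.345, so W_min = Q_C/COP = Q_C·ΔT/T_C.
W_min = 855.0 × 31.67/264.26 = 102.5 MJ = 28.46 kWh.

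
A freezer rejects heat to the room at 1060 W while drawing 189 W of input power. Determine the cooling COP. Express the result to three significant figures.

4.61

The first law gives Q̇_H = Q̇_C + Ẇ, so the three rates are Q̇_C = 871.0, Q̇_H = 1060, Ẇ = 189.0 W.
COP_R = Q̇_C/Ẇ = 871.0/189.0 = 4.608.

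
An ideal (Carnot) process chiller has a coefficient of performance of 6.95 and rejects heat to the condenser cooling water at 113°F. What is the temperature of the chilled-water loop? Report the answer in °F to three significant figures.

For a Carnot refrigerator COP_R = T_C/(T_H − T_C), so T_C = COP·T_H/(1 + COP).
With T_H = 318.15 K, T_C = 6.95 × 318.15/7.950 = 278.13 K.
Converting, 278.13 K = 40.97°F.

41.0 °F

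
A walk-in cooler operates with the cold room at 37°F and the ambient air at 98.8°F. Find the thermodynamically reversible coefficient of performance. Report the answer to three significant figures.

In absolute terms T_C = 275.93 K and T_H = 310.26 K, so ΔT = 34.33 K.
For a reversible cycle, COP_Carnot = T_C/ΔT = 275.93/34.33 = 8.037.

8.04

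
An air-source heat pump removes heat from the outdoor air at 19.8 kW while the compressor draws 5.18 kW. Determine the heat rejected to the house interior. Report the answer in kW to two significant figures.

For a cyclic device the first law requires Q̇_H = Q̇_C + Ẇ.
Q̇_H = Q̇_C + Ẇ = 24.98 kW.

25 kW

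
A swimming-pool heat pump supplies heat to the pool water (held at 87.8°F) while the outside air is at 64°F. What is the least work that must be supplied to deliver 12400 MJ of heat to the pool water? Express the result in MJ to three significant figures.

In absolute terms T_C = 290.93 K and T_H = 304.15 K, so ΔT = 13.22 K.
The reversible limit is COP_HP = T_H/ΔT = 23.00, so W_min = Q_H/COP = Q_H·ΔT/T_H.
W_min = 12400 × 13.22/304.15 = 539.1 MJ.

539 MJ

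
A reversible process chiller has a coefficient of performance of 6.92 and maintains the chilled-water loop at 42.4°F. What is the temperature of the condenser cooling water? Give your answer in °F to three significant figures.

115 °F

COP_R = T_C/(T_H − T_C) gives T_H − T_C = T_C/COP.
With T_C = 278.93 K, T_H = 278.93 × (1 + 1/6.92) = 319.24 K.
Converting, 319.24 K = 114.95°F.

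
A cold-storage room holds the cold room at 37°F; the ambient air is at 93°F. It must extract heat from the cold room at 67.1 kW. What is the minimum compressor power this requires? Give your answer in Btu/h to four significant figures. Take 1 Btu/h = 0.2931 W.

25810 Btu/h

In absolute terms T_C = 275.93 K and T_H = 307.04 K, so ΔT = 31.11 K.
COP_Carnot = T_C/ΔT = 275.93/31.11 = 8.869.
Ẇ_min = Q̇/COP_Carnot = 67.10/8.869 = 7.566 kW = 25810 Btu/h.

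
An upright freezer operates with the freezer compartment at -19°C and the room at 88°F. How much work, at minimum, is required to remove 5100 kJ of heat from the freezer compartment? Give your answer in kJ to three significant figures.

1010 kJ

In absolute terms T_C = 254.15 K and T_H = 304.26 K, so ΔT = 50.11 K.
The reversible limit is COP_R = T_C/ΔT = 5.072, so W_min = Q_C/COP = Q_C·ΔT/T_C.
W_min = 5100 × 50.11/254.15 = 1006 kJ.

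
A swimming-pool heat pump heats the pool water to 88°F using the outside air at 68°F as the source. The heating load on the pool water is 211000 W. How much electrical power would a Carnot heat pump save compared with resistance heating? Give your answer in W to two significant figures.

200000 W

In absolute terms T_C = 293.15 K and T_H = 304.26 K, so ΔT = 11.11 K.
COP_Carnot = T_H/ΔT = 304.26/11.11 = 27.38.
Resistance heating needs Ẇ_res = Q̇_H = 211000 W; the reversible heat pump needs only Ẇ_hp = Q̇_H/COP = 7705 W.
Saving = 211000 − 7705 = 203300 W.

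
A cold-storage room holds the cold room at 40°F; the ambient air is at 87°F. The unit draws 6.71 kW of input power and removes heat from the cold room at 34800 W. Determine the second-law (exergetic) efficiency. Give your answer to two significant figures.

Converting, Q̇_C = 34800 W = 34.80 kW, so COP_actual = Q̇_C/Ẇ = 34.80/6.710 = 5.186.
In absolute terms T_C = 277.59 K and T_H = 303.71 K, so ΔT = 26.11 K.
COP_Carnot = T_C/ΔT = 277.59/26.11 = 10.63.
η_II = COP_actual/COP_Carnot = 5.186/10.63 = 0.4878.

0.49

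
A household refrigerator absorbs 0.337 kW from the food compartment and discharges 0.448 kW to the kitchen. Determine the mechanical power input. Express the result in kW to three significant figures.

0.111 kW

For a cyclic device the first law requires Q̇_H = Q̇_C + Ẇ.
Ẇ = Q̇_H − Q̇_C = 0.1110 kW.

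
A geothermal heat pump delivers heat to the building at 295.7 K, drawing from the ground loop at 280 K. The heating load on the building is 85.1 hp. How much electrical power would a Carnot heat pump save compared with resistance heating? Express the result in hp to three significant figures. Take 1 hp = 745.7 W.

80.6 hp

The reservoir spacing is ΔT = 295.7 − 280 = 15.70 K.
COP_Carnot = T_H/ΔT = 295.70/15.70 = 18.83.
Resistance heating needs Ẇ_res = Q̇_H = 85.10 hp; the reversible heat pump needs only Ẇ_hp = Q̇_H/COP = 4.518 hp.
Saving = 85.10 − 4.518 = 80.58 hp.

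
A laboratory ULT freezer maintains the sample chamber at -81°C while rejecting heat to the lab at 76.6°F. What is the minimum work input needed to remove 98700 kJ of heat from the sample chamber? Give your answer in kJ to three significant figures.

54300 kJ

In absolute terms T_C = 192.15 K and T_H = 297.93 K, so ΔT = 105.8 K.
The reversible limit is COP_R = T_C/ΔT = 1.817, so W_min = Q_C/COP = Q_C·ΔT/T_C.
W_min = 98700 × 105.8/192.15 = 54330 kJ.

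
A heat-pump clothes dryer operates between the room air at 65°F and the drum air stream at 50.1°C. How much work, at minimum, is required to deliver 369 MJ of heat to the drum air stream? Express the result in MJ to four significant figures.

36.26 MJ

In absolute terms T_C = 291.48 K and T_H = 323.25 K, so ΔT = 31.77 K.
The reversible limit is COP_HP = T_H/ΔT = 10.18, so W_min = Q_H/COP = Q_H·ΔT/T_H.
W_min = 369.0 × 31.77/323.25 = 36.26 MJ.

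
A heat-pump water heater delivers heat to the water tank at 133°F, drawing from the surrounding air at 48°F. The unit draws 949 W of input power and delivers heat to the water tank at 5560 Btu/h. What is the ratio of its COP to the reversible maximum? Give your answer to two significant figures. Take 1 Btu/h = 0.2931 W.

0.25

Converting, Q̇_H = 5560 Btu/h = 1630 W, so COP_actual = Q̇_H/Ẇ = 1630/949.0 = 1.717.
In absolute terms T_C = 282.04 K and T_H = 329.26 K, so ΔT = 47.22 K.
COP_Carnot = T_H/ΔT = 329.26/47.22 = 6.973.
η_II = COP_actual/COP_Carnot = 1.717/6.973 = 0.2463.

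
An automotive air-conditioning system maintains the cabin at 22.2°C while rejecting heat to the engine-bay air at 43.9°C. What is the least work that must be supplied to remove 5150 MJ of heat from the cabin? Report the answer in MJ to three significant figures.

In absolute terms T_C = 295.35 K and T_H = 317.05 K, so ΔT = 21.70 K.
The reversible limit is COP_R = T_C/ΔT = 13.61, so W_min = Q_C/COP = Q_C·ΔT/T_C.
W_min = 5150 × 21.70/295.35 = 378.4 MJ.

378 MJ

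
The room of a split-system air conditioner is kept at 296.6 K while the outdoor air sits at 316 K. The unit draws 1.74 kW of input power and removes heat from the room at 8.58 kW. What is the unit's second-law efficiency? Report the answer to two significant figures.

0.32

COP_actual = Q̇_C/Ẇ = 8.580/1.740 = 4.931.
The reservoir spacing is ΔT = 316 − 296.6 = 19.40 K.
COP_Carnot = T_C/ΔT = 296.60/19.40 = 15.29.
η_II = COP_actual/COP_Carnot = 4.931/15.29 = 0.3225.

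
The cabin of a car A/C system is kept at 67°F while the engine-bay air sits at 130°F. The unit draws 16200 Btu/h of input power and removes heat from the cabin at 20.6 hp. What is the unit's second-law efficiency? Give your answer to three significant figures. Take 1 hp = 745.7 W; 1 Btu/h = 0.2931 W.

0.387

Converting, Q̇_C = 20.60 hp = 52410 Btu/h, so COP_actual = Q̇_C/Ẇ = 52410/16200 = 3.235.
In absolute terms T_C = 292.59 K and T_H = 327.59 K, so ΔT = 35.00 K.
COP_Carnot = T_C/ΔT = 292.59/35.00 = 8.360.
η_II = COP_actual/COP_Carnot = 3.235/8.360 = 0.3870.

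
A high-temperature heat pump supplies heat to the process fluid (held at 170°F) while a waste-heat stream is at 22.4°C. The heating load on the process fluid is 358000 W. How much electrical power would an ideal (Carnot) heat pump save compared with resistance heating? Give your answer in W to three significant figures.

In absolute terms T_C = 295.55 K and T_H = 349.82 K, so ΔT = 54.27 K.
COP_Carnot = T_H/ΔT = 349.82/54.27 = 6.446.
Resistance heating needs Ẇ_res = Q̇_H = 358000 W; the reversible heat pump needs only Ẇ_hp = Q̇_H/COP = 55540 W.
Saving = 358000 − 55540 = 302500 W.

302000 W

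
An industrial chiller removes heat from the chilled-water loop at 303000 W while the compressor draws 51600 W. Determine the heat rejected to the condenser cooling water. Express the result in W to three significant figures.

355000 W

For a cyclic device the first law requires Q̇_H = Q̇_C + Ẇ.
Q̇_H = Q̇_C + Ẇ = 354600 W.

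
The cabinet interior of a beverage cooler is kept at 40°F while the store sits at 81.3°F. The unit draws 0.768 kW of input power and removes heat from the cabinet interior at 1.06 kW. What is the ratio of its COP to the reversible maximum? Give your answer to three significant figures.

COP_actual = Q̇_C/Ẇ = 1.060/0.7680 = 1.380.
In absolute terms T_C = 277.59 K and T_H = 300.54 K, so ΔT = 22.94 K.
COP_Carnot = T_C/ΔT = 277.59/22.94 = 12.10.
η_II = COP_actual/COP_Carnot = 1.380/12.10 = 0.1141.

0.114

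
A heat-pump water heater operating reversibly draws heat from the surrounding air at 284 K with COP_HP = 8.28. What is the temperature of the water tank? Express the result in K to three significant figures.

COP_HP = T_H/(T_H − T_C) rearranges to T_H = COP·T_C/(COP − 1).
With T_C = 284.00 K, T_H = 8.28 × 284.00/7.280 = 323.01 K.

323 K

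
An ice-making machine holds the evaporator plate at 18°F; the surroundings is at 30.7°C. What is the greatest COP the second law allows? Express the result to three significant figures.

6.90

In absolute terms T_C = 265.37 K and T_H = 303.85 K, so ΔT = 38.48 K.
For a reversible cycle, COP_Carnot = T_C/ΔT = 265.37/38.48 = 6.897.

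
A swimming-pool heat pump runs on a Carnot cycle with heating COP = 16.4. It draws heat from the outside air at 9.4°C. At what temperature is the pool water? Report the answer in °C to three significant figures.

27.7 °C

COP_HP = T_H/(T_H − T_C) rearranges to T_H = COP·T_C/(COP − 1).
With T_C = 282.55 K, T_H = 16.4 × 282.55/15.40 = 300.90 K.
Converting, 300.90 K = 27.75°C.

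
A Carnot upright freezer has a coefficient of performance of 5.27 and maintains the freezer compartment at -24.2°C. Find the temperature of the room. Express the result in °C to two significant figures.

23 °C

COP_R = T_C/(T_H − T_C) gives T_H − T_C = T_C/COP.
With T_C = 248.95 K, T_H = 248.95 × (1 + 1/5.27) = 296.19 K.
Converting, 296.19 K = 23.04°C.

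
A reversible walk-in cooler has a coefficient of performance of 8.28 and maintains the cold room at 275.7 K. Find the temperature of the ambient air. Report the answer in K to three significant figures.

COP_R = T_C/(T_H − T_C) gives T_H − T_C = T_C/COP.
With T_C = 275.70 K, T_H = 275.70 × (1 + 1/8.28) = 309.00 K.

309 K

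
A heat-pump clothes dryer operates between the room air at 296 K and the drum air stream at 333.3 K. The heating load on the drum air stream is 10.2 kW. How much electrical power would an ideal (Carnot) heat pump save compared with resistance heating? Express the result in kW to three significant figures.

The reservoir spacing is ΔT = 333.3 − 296 = 37.30 K.
COP_Carnot = T_H/ΔT = 333.30/37.30 = 8.936.
Resistance heating needs Ẇ_res = Q̇_H = 10.20 kW; the reversible heat pump needs only Ẇ_hp = Q̇_H/COP = 1.141 kW.
Saving = 10.20 − 1.141 = 9.059 kW.

9.06 kW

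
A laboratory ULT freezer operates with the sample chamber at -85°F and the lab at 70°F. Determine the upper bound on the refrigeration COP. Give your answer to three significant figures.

2.42

In absolute terms T_C = 208.15 K and T_H = 294.26 K, so ΔT = 86.11 K.
For a reversible cycle, COP_Carnot = T_C/ΔT = 208.15/86.11 = 2.417.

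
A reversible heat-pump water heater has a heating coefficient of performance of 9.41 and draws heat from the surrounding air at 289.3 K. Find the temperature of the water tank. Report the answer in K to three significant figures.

COP_HP = T_H/(T_H − T_C) rearranges to T_H = COP·T_C/(COP − 1).
With T_C = 289.30 K, T_H = 9.41 × 289.30/8.410 = 323.70 K.

324 K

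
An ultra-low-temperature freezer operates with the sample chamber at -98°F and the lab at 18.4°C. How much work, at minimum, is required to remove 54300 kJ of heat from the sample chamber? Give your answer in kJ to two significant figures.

In absolute terms T_C = 200.93 K and T_H = 291.55 K, so ΔT = 90.62 K.
The reversible limit is COP_R = T_C/ΔT = 2.217, so W_min = Q_C/COP = Q_C·ΔT/T_C.
W_min = 54300 × 90.62/200.93 = 24490 kJ.

24000 kJ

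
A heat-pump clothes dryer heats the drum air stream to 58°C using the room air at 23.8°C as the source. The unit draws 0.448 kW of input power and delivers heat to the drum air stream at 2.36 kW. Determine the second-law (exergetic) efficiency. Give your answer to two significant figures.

COP_actual = Q̇_H/Ẇ = 2.360/0.4480 = 5.268.
In absolute terms T_C = 296.95 K and T_H = 331.15 K, so ΔT = 34.20 K.
COP_Carnot = T_H/ΔT = 331.15/34.20 = 9.683.
η_II = COP_actual/COP_Carnot = 5.268/9.683 = 0.5440.

0.54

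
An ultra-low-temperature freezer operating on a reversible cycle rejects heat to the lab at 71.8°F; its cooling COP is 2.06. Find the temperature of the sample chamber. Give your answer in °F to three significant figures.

For a Carnot refrigerator COP_R = T_C/(T_H − T_C), so T_C = COP·T_H/(1 + COP).
With T_H = 295.26 K, T_C = 2.06 × 295.26/3.060 = 198.77 K.
Converting, 198.77 K = -101.88°F.

-102 °F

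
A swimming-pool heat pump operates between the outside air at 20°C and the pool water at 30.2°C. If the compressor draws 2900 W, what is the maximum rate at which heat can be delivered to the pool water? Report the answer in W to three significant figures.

86200 W

In absolute terms T_C = 293.15 K and T_H = 303.35 K, so ΔT = 10.20 K.
COP_Carnot = T_H/ΔT = 303.35/10.20 = 29.74.
Q̇_max = COP_Carnot × Ẇ = 29.74 × 2900 W = 86250 W.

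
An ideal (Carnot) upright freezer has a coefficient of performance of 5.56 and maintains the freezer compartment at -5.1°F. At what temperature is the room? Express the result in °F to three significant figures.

COP_R = T_C/(T_H − T_C) gives T_H − T_C = T_C/COP.
With T_C = 252.54 K, T_H = 252.54 × (1 + 1/5.56) = 297.96 K.
Converting, 297.96 K = 76.66°F.

76.7 °F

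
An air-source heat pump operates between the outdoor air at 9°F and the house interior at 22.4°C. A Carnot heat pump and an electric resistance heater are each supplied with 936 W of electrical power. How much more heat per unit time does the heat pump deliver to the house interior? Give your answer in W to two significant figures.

In absolute terms T_C = 260.37 K and T_H = 295.55 K, so ΔT = 35.18 K.
COP_Carnot = T_H/ΔT = 295.55/35.18 = 8.402.
The heat pump delivers Q̇_H = COP × Ẇ = 7864 W; the resistance heater delivers Ẇ = 936.0 W.
Extra = (COP − 1)·Ẇ = 6928 W.

6900 W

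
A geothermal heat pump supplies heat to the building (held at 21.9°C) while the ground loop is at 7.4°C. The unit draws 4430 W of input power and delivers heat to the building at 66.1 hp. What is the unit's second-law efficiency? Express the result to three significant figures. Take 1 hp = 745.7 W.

Converting, Q̇_H = 66.10 hp = 49290 W, so COP_actual = Q̇_H/Ẇ = 49290/4430 = 11.13.
In absolute terms T_C = 280.55 K and T_H = 295.05 K, so ΔT = 14.50 K.
COP_Carnot = T_H/ΔT = 295.05/14.50 = 20.35.
η_II = COP_actual/COP_Carnot = 11.13/20.35 = 0.5468.

0.547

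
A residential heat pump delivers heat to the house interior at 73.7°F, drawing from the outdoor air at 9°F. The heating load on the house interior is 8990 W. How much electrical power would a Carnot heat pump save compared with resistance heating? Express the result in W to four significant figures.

In absolute terms T_C = 260.37 K and T_H = 296.32 K, so ΔT = 35.94 K.
COP_Carnot = T_H/ΔT = 296.32/35.94 = 8.244.
Resistance heating needs Ẇ_res = Q̇_H = 8990 W; the reversible heat pump needs only Ẇ_hp = Q̇_H/COP = 1091 W.
Saving = 8990 − 1091 = 7899 W.

7899 W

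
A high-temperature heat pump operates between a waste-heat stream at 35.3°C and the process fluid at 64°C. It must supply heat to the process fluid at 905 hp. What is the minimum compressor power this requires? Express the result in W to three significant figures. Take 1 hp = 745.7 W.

In absolute terms T_C = 308.45 K and T_H = 337.15 K, so ΔT = 28.70 K.
COP_Carnot = T_H/ΔT = 337.15/28.70 = 11.75.
Ẇ_min = Q̇/COP_Carnot = 905.0/11.75 = 77.04 hp = 57450 W.

57400 W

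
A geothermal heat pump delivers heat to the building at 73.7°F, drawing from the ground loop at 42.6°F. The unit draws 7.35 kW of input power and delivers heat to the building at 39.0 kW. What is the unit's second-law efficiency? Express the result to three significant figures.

0.309

COP_actual = Q̇_H/Ẇ = 39.00/7.350 = 5.306.
In absolute terms T_C = 279.04 K and T_H = 296.32 K, so ΔT = 17.28 K.
COP_Carnot = T_H/ΔT = 296.32/17.28 = 17.15.
η_II = COP_actual/COP_Carnot = 5.306/17.15 = 0.3094.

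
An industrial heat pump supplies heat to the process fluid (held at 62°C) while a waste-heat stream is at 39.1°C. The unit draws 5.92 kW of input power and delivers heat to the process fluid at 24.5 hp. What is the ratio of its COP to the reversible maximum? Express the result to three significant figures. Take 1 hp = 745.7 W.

Converting, Q̇_H = 24.50 hp = 18.27 kW, so COP_actual = Q̇_H/Ẇ = 18.27/5.920 = 3.086.
In absolute terms T_C = 312.25 K and T_H = 335.15 K, so ΔT = 22.90 K.
COP_Carnot = T_H/ΔT = 335.15/22.90 = 14.64.
η_II = COP_actual/COP_Carnot = 3.086/14.64 = 0.2109.

0.211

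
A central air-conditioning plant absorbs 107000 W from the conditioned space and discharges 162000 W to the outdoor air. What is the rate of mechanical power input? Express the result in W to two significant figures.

For a cyclic device the first law requires Q̇_H = Q̇_C + Ẇ.
Ẇ = Q̇_H − Q̇_C = 55000 W.

55000 W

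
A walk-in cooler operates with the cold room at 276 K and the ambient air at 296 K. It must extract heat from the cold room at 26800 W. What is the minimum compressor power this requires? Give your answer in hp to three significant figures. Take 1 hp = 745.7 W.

The reservoir spacing is ΔT = 296 − 276 = 20.00 K.
COP_Carnot = T_C/ΔT = 276.00/20.00 = 13.80.
Ẇ_min = Q̇/COP_Carnot = 26800/13.80 = 1942 W = 2.604 hp.

2.60 hp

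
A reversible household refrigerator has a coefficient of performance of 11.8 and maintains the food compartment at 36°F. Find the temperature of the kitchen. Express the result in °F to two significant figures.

78 °F

COP_R = T_C/(T_H − T_C) gives T_H − T_C = T_C/COP.
With T_C = 275.37 K, T_H = 275.37 × (1 + 1/11.8) = 298.71 K.
Converting, 298.71 K = 78.01°F.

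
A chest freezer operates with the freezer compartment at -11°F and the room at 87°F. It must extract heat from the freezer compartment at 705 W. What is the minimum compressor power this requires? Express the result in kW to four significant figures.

0.1540 kW

In absolute terms T_C = 249.26 K and T_H = 303.71 K, so ΔT = 54.44 K.
COP_Carnot = T_C/ΔT = 249.26/54.44 = 4.578.
Ẇ_min = Q̇/COP_Carnot = 705.0/4.578 = 154.0 W = 0.1540 kW.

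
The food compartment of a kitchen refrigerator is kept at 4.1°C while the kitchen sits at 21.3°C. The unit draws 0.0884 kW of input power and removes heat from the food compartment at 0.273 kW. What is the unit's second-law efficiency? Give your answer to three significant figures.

0.192

COP_actual = Q̇_C/Ẇ = 0.2730/0.08840 = 3.088.
In absolute terms T_C = 277.25 K and T_H = 294.45 K, so ΔT = 17.20 K.
COP_Carnot = T_C/ΔT = 277.25/17.20 = 16.12.
η_II = COP_actual/COP_Carnot = 3.088/16.12 = 0.1916.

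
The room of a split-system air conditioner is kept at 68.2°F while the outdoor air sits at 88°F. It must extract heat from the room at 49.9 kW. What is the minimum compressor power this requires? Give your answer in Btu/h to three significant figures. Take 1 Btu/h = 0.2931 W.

In absolute terms T_C = 293.26 K and T_H = 304.26 K, so ΔT = 11.00 K.
COP_Carnot = T_C/ΔT = 293.26/11.00 = 26.66.
Ẇ_min = Q̇/COP_Carnot = 49.90/26.66 = 1.872 kW = 6386 Btu/h.

6390 Btu/h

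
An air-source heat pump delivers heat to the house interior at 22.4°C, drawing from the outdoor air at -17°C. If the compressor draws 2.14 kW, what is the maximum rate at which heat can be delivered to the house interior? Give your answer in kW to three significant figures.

In absolute terms T_C = 256.15 K and T_H = 295.55 K, so ΔT = 39.40 K.
COP_Carnot = T_H/ΔT = 295.55/39.40 = 7.501.
Q̇_max = COP_Carnot × Ẇ = 7.501 × 2.140 kW = 16.05 kW.

16.1 kW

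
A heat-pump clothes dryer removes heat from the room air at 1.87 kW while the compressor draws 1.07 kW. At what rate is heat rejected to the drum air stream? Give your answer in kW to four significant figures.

For a cyclic device the first law requires Q̇_H = Q̇_C + Ẇ.
Q̇_H = Q̇_C + Ẇ = 2.940 kW.

2.940 kW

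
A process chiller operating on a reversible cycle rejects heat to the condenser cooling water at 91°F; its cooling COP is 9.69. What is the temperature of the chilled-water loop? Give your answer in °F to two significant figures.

39 °F

For a Carnot refrigerator COP_R = T_C/(T_H − T_C), so T_C = COP·T_H/(1 + COP).
With T_H = 305.93 K, T_C = 9.69 × 305.93/10.69 = 277.31 K.
Converting, 277.31 K = 39.49°F.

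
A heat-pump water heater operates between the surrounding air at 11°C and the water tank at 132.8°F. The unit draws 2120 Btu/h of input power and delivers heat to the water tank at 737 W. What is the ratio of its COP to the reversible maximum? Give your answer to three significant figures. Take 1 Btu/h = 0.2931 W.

Converting, Q̇_H = 737.0 W = 2515 Btu/h, so COP_actual = Q̇_H/Ẇ = 2515/2120 = 1.186.
In absolute terms T_C = 284.15 K and T_H = 329.15 K, so ΔT = 45.00 K.
COP_Carnot = T_H/ΔT = 329.15/45.00 = 7.314.
η_II = COP_actual/COP_Carnot = 1.186/7.314 = 0.1622.

0.162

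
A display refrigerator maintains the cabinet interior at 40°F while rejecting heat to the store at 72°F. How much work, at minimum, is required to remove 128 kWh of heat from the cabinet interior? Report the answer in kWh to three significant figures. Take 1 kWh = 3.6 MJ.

8.20 kWh

In absolute terms T_C = 277.59 K and T_H = 295.37 K, so ΔT = 17.78 K.
The reversible limit is COP_R = T_C/ΔT = 15.61, so W_min = Q_C/COP = Q_C·ΔT/T_C.
W_min = 128.0 × 17.78/277.59 = 8.197 kWh.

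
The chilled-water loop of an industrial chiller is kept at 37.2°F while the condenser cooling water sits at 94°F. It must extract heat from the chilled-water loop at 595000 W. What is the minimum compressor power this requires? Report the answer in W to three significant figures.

In absolute terms T_C = 276.04 K and T_H = 307.59 K, so ΔT = 31.56 K.
COP_Carnot = T_C/ΔT = 276.04/31.56 = 8.748.
Ẇ_min = Q̇/COP_Carnot = 595000/8.748 = 68020 W.

68000 W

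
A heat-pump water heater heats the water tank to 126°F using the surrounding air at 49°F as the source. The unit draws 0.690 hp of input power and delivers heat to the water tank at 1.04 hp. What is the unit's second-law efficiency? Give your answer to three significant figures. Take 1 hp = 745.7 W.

COP_actual = Q̇_H/Ẇ = 1.040/0.6900 = 1.507.
In absolute terms T_C = 282.59 K and T_H = 325.37 K, so ΔT = 42.78 K.
COP_Carnot = T_H/ΔT = 325.37/42.78 = 7.606.
η_II = COP_actual/COP_Carnot = 1.507/7.606 = 0.1982.

0.198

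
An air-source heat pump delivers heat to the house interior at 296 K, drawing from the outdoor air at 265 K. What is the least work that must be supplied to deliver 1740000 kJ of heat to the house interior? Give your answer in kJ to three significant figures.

The reservoir spacing is ΔT = 296 − 265 = 31.00 K.
The reversible limit is COP_HP = T_H/ΔT = 9.548, so W_min = Q_H/COP = Q_H·ΔT/T_H.
W_min = 1740000 × 31.00/296.00 = 182200 kJ.

182000 kJ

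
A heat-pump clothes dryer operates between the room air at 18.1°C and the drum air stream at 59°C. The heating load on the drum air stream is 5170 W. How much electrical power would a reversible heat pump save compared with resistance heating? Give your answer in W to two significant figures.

4500 W

In absolute terms T_C = 291.25 K and T_H = 332.15 K, so ΔT = 40.90 K.
COP_Carnot = T_H/ΔT = 332.15/40.90 = 8.121.
Resistance heating needs Ẇ_res = Q̇_H = 5170 W; the reversible heat pump needs only Ẇ_hp = Q̇_H/COP = 636.6 W.
Saving = 5170 − 636.6 = 4533 W.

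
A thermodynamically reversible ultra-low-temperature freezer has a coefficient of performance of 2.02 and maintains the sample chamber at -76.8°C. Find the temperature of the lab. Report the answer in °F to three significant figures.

68.7 °F

COP_R = T_C/(T_H − T_C) gives T_H − T_C = T_C/COP.
With T_C = 196.35 K, T_H = 196.35 × (1 + 1/2.02) = 293.55 K.
Converting, 293.55 K = 68.73°F.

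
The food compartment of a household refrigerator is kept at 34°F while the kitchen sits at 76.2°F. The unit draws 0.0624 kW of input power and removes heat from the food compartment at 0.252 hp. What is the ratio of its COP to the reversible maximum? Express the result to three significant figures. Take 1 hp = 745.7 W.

Converting, Q̇_C = 0.2520 hp = 0.1879 kW, so COP_actual = Q̇_C/Ẇ = 0.1879/0.06240 = 3.011.
In absolute terms T_C = 274.26 K and T_H = 297.71 K, so ΔT = 23.44 K.
COP_Carnot = T_C/ΔT = 274.26/23.44 = 11.70.
η_II = COP_actual/COP_Carnot = 3.011/11.70 = 0.2574.

0.257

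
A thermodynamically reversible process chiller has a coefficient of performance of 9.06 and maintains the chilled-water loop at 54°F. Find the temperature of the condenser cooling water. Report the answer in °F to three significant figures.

COP_R = T_C/(T_H − T_C) gives T_H − T_C = T_C/COP.
With T_C = 285.37 K, T_H = 285.37 × (1 + 1/9.06) = 316.87 K.
Converting, 316.87 K = 110.70°F.

111 °F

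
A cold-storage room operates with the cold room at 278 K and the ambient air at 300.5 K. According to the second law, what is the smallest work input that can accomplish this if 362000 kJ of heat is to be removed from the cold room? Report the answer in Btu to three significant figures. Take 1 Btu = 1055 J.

The reservoir spacing is ΔT = 300.5 − 278 = 22.50 K.
The reversible limit is COP_R = T_C/ΔT = 12.36, so W_min = Q_C/COP = Q_C·ΔT/T_C.
W_min = 362000 × 22.50/278.00 = 29300 kJ = 27770 Btu.

27800 Btu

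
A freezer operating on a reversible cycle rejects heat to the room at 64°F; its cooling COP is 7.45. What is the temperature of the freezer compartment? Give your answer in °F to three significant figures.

2.03 °F

For a Carnot refrigerator COP_R = T_C/(T_H − T_C), so T_C = COP·T_H/(1 + COP).
With T_H = 290.93 K, T_C = 7.45 × 290.93/8.450 = 256.50 K.
Converting, 256.50 K = 2.03°F.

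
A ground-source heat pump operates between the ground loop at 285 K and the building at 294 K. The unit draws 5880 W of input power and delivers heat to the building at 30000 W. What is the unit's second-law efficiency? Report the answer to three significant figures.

0.156

COP_actual = Q̇_H/Ẇ = 30000/5880 = 5.102.
The reservoir spacing is ΔT = 294 − 285 = 9.000 K.
COP_Carnot = T_H/ΔT = 294.00/9.000 = 32.67.
η_II = COP_actual/COP_Carnot = 5.102/32.67 = 0.1562.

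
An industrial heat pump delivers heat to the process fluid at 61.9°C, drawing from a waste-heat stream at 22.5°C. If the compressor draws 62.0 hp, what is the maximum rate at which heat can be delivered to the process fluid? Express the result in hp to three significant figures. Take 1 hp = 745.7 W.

527 hp

In absolute terms T_C = 295.65 K and T_H = 335.05 K, so ΔT = 39.40 K.
COP_Carnot = T_H/ΔT = 335.05/39.40 = 8.504.
Q̇_max = COP_Carnot × Ẇ = 8.504 × 62.00 hp = 527.2 hp.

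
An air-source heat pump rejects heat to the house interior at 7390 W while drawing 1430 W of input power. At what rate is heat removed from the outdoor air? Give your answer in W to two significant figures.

For a cyclic device the first law requires Q̇_H = Q̇_C + Ẇ.
Q̇_C = Q̇_H − Ẇ = 5960 W.

6000 W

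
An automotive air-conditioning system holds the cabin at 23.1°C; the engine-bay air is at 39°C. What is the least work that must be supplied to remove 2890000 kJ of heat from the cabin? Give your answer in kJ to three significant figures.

In absolute terms T_C = 296.25 K and T_H = 312.15 K, so ΔT = 15.90 K.
The reversible limit is COP_R = T_C/ΔT = 18.63, so W_min = Q_C/COP = Q_C·ΔT/T_C.
W_min = 2890000 × 15.90/296.25 = 155100 kJ.

155000 kJ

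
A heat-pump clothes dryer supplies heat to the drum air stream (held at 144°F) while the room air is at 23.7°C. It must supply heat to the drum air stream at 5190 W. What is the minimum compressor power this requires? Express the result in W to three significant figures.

In absolute terms T_C = 296.85 K and T_H = 335.37 K, so ΔT = 38.52 K.
COP_Carnot = T_H/ΔT = 335.37/38.52 = 8.706.
Ẇ_min = Q̇/COP_Carnot = 5190/8.706 = 596.1 W.

596 W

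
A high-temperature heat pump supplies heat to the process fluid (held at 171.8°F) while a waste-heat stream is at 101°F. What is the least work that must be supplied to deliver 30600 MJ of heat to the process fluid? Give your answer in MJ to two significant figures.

In absolute terms T_C = 311.48 K and T_H = 350.82 K, so ΔT = 39.33 K.
The reversible limit is COP_HP = T_H/ΔT = 8.919, so W_min = Q_H/COP = Q_H·ΔT/T_H.
W_min = 30600 × 39.33/350.82 = 3431 MJ.

3400 MJ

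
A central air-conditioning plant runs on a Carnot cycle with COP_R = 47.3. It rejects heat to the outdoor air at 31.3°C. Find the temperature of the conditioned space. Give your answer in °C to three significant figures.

25.0 °C

For a Carnot refrigerator COP_R = T_C/(T_H − T_C), so T_C = COP·T_H/(1 + COP).
With T_H = 304.45 K, T_C = 47.3 × 304.45/48.30 = 298.15 K.
Converting, 298.15 K = 25.00°C.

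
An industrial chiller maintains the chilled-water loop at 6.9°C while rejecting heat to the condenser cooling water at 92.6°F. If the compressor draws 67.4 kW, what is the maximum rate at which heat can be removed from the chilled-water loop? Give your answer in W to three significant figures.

705000 W

In absolute terms T_C = 280.05 K and T_H = 306.82 K, so ΔT = 26.77 K.
COP_Carnot = T_C/ΔT = 280.05/26.77 = 10.46.
Q̇_max = COP_Carnot × Ẇ = 10.46 × 67.40 kW = 705.2 kW = 705200 W.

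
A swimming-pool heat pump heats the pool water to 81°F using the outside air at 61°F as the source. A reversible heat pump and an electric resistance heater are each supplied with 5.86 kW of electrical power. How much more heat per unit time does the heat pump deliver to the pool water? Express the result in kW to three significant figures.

In absolute terms T_C = 289.26 K and T_H = 300.37 K, so ΔT = 11.11 K.
COP_Carnot = T_H/ΔT = 300.37/11.11 = 27.03.
The heat pump delivers Q̇_H = COP × Ẇ = 158.4 kW; the resistance heater delivers Ẇ = 5.860 kW.
Extra = (COP − 1)·Ẇ = 152.6 kW.

153 kW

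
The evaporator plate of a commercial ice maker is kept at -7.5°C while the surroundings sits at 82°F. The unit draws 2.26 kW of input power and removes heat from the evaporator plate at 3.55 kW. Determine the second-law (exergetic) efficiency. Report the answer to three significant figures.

COP_actual = Q̇_C/Ẇ = 3.550/2.260 = 1.571.
In absolute terms T_C = 265.65 K and T_H = 300.93 K, so ΔT = 35.28 K.
COP_Carnot = T_C/ΔT = 265.65/35.28 = 7.530.
η_II = COP_actual/COP_Carnot = 1.571/7.530 = 0.2086.

0.209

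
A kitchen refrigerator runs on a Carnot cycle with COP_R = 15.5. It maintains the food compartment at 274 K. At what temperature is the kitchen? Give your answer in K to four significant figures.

291.7 K

COP_R = T_C/(T_H − T_C) gives T_H − T_C = T_C/COP.
With T_C = 274.00 K, T_H = 274.00 × (1 + 1/15.5) = 291.68 K.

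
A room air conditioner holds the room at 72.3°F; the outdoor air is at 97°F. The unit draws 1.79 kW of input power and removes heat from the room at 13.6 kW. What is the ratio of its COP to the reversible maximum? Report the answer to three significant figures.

0.353

COP_actual = Q̇_C/Ẇ = 13.60/1.790 = 7.598.
In absolute terms T_C = 295.54 K and T_H = 309.26 K, so ΔT = 13.72 K.
COP_Carnot = T_C/ΔT = 295.54/13.72 = 21.54.
η_II = COP_actual/COP_Carnot = 7.598/21.54 = 0.3528.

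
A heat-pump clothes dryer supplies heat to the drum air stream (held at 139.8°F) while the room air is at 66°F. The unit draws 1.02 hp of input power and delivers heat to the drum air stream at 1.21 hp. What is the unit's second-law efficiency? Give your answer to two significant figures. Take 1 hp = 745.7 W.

0.15

COP_actual = Q̇_H/Ẇ = 1.210/1.020 = 1.186.
In absolute terms T_C = 292.04 K and T_H = 333.04 K, so ΔT = 41.00 K.
COP_Carnot = T_H/ΔT = 333.04/41.00 = 8.123.
η_II = COP_actual/COP_Carnot = 1.186/8.123 = 0.1460.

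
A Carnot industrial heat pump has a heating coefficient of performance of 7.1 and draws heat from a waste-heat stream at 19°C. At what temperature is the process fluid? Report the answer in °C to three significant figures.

COP_HP = T_H/(T_H − T_C) rearranges to T_H = COP·T_C/(COP − 1).
With T_C = 292.15 K, T_H = 7.1 × 292.15/6.100 = 340.04 K.
Converting, 340.04 K = 66.89°C.

66.9 °C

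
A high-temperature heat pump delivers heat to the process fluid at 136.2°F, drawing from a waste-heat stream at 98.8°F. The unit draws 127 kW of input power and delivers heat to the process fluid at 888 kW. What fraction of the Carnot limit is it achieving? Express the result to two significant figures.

COP_actual = Q̇_H/Ẇ = 888.0/127.0 = 6.992.
In absolute terms T_C = 310.26 K and T_H = 331.04 K, so ΔT = 20.78 K.
COP_Carnot = T_H/ΔT = 331.04/20.78 = 15.93.
η_II = COP_actual/COP_Carnot = 6.992/15.93 = 0.4389.

0.44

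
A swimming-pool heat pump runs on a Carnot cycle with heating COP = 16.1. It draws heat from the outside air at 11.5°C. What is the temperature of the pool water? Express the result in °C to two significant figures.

30 °C

COP_HP = T_H/(T_H − T_C) rearranges to T_H = COP·T_C/(COP − 1).
With T_C = 284.65 K, T_H = 16.1 × 284.65/15.10 = 303.50 K.
Converting, 303.50 K = 30.35°C.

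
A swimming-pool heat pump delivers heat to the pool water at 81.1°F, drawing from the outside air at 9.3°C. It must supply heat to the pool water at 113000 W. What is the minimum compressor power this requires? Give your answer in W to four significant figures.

6762 W

In absolute terms T_C = 282.45 K and T_H = 300.43 K, so ΔT = 17.98 K.
COP_Carnot = T_H/ΔT = 300.43/17.98 = 16.71.
Ẇ_min = Q̇/COP_Carnot = 113000/16.71 = 6762 W.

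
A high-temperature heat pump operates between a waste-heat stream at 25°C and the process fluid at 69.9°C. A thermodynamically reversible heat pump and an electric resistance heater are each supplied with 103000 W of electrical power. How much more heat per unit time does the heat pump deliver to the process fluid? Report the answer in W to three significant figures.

684000 W

In absolute terms T_C = 298.15 K and T_H = 343.05 K, so ΔT = 44.90 K.
COP_Carnot = T_H/ΔT = 343.05/44.90 = 7.640.
The heat pump delivers Q̇_H = COP × Ẇ = 787000 W; the resistance heater delivers Ẇ = 103000 W.
Extra = (COP − 1)·Ẇ = 684000 W.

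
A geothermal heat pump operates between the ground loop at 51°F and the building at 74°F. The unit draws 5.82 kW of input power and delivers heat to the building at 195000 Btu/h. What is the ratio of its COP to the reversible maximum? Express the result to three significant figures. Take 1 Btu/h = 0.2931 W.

Converting, Q̇_H = 195000 Btu/h = 57.15 kW, so COP_actual = Q̇_H/Ẇ = 57.15/5.820 = 9.820.
In absolute terms T_C = 283.71 K and T_H = 296.48 K, so ΔT = 12.78 K.
COP_Carnot = T_H/ΔT = 296.48/12.78 = 23.20.
η_II = COP_actual/COP_Carnot = 9.820/23.20 = 0.4232.

0.423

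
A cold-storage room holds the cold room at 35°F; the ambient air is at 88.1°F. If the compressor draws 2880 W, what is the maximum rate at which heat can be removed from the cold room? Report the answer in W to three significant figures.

In absolute terms T_C = 274.82 K and T_H = 304.32 K, so ΔT = 29.50 K.
COP_Carnot = T_C/ΔT = 274.82/29.50 = 9.316.
Q̇_max = COP_Carnot × Ẇ = 9.316 × 2880 W = 26830 W.

26800 W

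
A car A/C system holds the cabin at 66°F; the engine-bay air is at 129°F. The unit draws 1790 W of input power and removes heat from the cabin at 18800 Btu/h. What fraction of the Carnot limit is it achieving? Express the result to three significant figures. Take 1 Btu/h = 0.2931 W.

Converting, Q̇_C = 18800 Btu/h = 5510 W, so COP_actual = Q̇_C/Ẇ = 5510/1790 = 3.078.
In absolute terms T_C = 292.04 K and T_H = 327.04 K, so ΔT = 35.00 K.
COP_Carnot = T_C/ΔT = 292.04/35.00 = 8.344.
η_II = COP_actual/COP_Carnot = 3.078/8.344 = 0.3689.

0.369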